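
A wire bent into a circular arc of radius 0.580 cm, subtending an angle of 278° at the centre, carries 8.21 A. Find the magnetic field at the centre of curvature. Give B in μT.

The Biot–Savart field of a circular arc at its centre is B = μ₀Iφ/(4πR), with φ = 4.852 rad.
B = (4π×10⁻⁷ × 8.21 × 4.852) / (4π × 0.0058) = 6.87×10⁻⁴ T.

B ≈ 687 μT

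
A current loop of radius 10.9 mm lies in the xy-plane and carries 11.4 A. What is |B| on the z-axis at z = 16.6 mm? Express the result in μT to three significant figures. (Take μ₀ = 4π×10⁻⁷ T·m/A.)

On the axis of a circular loop, B = μ₀IR² / [2(R²+z²)^(3/2)].
R² + z² = (0.0109)² + (0.0166)² = 0.0003944 m², and (R²+z²)^(3/2) = 7.83×10⁻⁶ m³.
B = (4π×10⁻⁷ × 11.4 × 0.0001188) / (2 × 7.83×10⁻⁶) = 1.09×10⁻⁴ T.

B ≈ 109 μT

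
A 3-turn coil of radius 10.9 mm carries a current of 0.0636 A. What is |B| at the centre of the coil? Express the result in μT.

For an N-turn flat coil, B = Nμ₀I/(2R) with R = 0.0109 m.
B = 3 × 3.67×10⁻⁶ T = 1.10×10⁻⁵ T.

B ≈ 11.0 μT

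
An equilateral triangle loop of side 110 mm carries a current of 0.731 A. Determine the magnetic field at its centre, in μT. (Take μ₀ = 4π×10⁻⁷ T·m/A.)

Each side is a finite straight segment at perpendicular distance d = a/(2 tan(π/3)) = 0.03175 m from the centre, with end-angles ±π/3.
One side contributes B₁ = (μ₀I/4πd)·2 sin(π/3) = 3.99×10⁻⁶ T.
All 3 sides add in the same direction: B = 3 × 3.99×10⁻⁶ = 1.20×10⁻⁵ T.

B ≈ 12.0 μT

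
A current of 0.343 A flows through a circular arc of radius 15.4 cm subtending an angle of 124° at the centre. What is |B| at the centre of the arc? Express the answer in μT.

The Biot–Savart field of a circular arc at its centre is B = μ₀Iφ/(4πR), with φ = 2.164 rad.
B = (4π×10⁻⁷ × 0.343 × 2.164) / (4π × 0.154) = 4.82×10⁻⁷ T.

B ≈ 0.482 μT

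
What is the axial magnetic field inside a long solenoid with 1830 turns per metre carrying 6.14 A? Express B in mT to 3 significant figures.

Inside a long solenoid, B = μ₀nI with n = 1830 turns/m.
B = 4π×10⁻⁷ × 1830 × 6.14 = 1.41×10⁻² T.

B ≈ 14.1 mT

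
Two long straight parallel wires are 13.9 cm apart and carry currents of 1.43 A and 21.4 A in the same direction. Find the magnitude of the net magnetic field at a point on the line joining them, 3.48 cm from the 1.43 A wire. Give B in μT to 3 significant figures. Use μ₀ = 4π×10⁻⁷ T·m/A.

Each long wire gives B = μ₀I/(2πd). Distances are d₁ = 0.0348 m and d₂ = 0.1042 m.
B₁ = 8.22×10⁻⁶ T, B₂ = 4.11×10⁻⁵ T.
Between parallel currents the two contributions point in opposite directions, so they subtract. B = |B₁ − B₂| = |8.22×10⁻⁶ − 4.11×10⁻⁵| = 3.29×10⁻⁵ T.

B ≈ 32.9 μT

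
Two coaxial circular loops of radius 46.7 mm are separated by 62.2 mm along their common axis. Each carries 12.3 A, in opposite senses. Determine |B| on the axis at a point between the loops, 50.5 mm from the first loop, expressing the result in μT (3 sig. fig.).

B ≈ 99.3 μT

Each loop contributes B = μ₀IR²/[2(R²+z²)^(3/2)] on the axis, with z measured from that loop.
Loop 1 (z = 0.0505 m): B₁ = 5.18×10⁻⁵ T. Loop 2 (z = 0.0117 m): B₂ = 1.51×10⁻⁴ T.
The fields oppose: B = |B₁ − B₂| = 9.93×10⁻⁵ T.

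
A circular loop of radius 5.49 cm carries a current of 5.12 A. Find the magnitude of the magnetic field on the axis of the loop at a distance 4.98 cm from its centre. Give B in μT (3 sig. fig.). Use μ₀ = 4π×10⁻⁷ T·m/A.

On the axis of a circular loop, B = μ₀IR² / [2(R²+z²)^(3/2)].
R² + z² = (0.0549)² + (0.0498)² = 0.005494 m², and (R²+z²)^(3/2) = 4.07×10⁻⁴ m³.
B = (4π×10⁻⁷ × 5.12 × 0.003014) / (2 × 4.07×10⁻⁴) = 2.38×10⁻⁵ T.

B ≈ 23.8 μT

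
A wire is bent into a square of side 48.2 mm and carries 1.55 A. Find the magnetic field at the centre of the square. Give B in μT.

Each side is a finite straight segment at perpendicular distance d = a/(2 tan(π/4)) = 0.0241 m from the centre, with end-angles ±π/4.
One side contributes B₁ = (μ₀I/4πd)·2 sin(π/4) = 9.10×10⁻⁶ T.
All 4 sides add in the same direction: B = 4 × 9.10×10⁻⁶ = 3.64×10⁻⁵ T.

B ≈ 36.4 μT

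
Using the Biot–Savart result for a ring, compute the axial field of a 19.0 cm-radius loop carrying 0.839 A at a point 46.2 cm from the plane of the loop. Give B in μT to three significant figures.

B ≈ 0.153 μT

On the axis of a circular loop, B = μ₀IR² / [2(R²+z²)^(3/2)].
R² + z² = (0.19)² + (0.462)² = 0.2495 m², and (R²+z²)^(3/2) = 0.125 m³.
B = (4π×10⁻⁷ × 0.839 × 0.0361) / (2 × 0.125) = 1.53×10⁻⁷ T.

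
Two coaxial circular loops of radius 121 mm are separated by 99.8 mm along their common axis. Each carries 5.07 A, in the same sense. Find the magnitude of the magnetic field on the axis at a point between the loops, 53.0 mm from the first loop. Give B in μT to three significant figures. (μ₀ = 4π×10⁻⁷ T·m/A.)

Each loop contributes B = μ₀IR²/[2(R²+z²)^(3/2)] on the axis, with z measured from that loop.
Loop 1 (z = 0.053 m): B₁ = 2.02×10⁻⁵ T. Loop 2 (z = 0.0468 m): B₂ = 2.14×10⁻⁵ T.
The fields add: B = B₁ + B₂ = 4.16×10⁻⁵ T.

B ≈ 41.6 μT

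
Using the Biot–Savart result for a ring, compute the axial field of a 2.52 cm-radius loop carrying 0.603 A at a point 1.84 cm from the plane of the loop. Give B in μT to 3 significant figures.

B ≈ 7.92 μT

On the axis of a circular loop, B = μ₀IR² / [2(R²+z²)^(3/2)].
R² + z² = (0.0252)² + (0.0184)² = 0.0009736 m², and (R²+z²)^(3/2) = 3.04×10⁻⁵ m³.
B = (4π×10⁻⁷ × 0.603 × 0.000635) / (2 × 3.04×10⁻⁵) = 7.92×10⁻⁶ T.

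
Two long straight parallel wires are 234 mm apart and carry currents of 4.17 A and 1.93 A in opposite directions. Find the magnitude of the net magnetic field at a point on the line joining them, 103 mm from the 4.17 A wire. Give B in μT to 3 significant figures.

B ≈ 11.0 μT

Each long wire gives B = μ₀I/(2πd). Distances are d₁ = 0.103 m and d₂ = 0.131 m.
B₁ = 8.10×10⁻⁶ T, B₂ = 2.95×10⁻⁶ T.
Between antiparallel currents both contributions point the same way, so they add. B = B₁ + B₂ = 8.10×10⁻⁶ + 2.95×10⁻⁶ = 1.10×10⁻⁵ T.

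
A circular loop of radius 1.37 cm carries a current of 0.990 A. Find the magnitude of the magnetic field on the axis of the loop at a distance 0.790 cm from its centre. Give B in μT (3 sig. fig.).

On the axis of a circular loop, B = μ₀IR² / [2(R²+z²)^(3/2)].
R² + z² = (0.0137)² + (0.0079)² = 0.0002501 m², and (R²+z²)^(3/2) = 3.96×10⁻⁶ m³.
B = (4π×10⁻⁷ × 0.990 × 0.0001877) / (2 × 3.96×10⁻⁶) = 2.95×10⁻⁵ T.

B ≈ 29.5 μT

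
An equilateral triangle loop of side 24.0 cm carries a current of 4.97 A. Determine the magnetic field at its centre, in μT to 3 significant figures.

Each side is a finite straight segment at perpendicular distance d = a/(2 tan(π/3)) = 0.06928 m from the centre, with end-angles ±π/3.
One side contributes B₁ = (μ₀I/4πd)·2 sin(π/3) = 1.24×10⁻⁵ T.
All 3 sides add in the same direction: B = 3 × 1.24×10⁻⁵ = 3.73×10⁻⁵ T.

B ≈ 37.3 μT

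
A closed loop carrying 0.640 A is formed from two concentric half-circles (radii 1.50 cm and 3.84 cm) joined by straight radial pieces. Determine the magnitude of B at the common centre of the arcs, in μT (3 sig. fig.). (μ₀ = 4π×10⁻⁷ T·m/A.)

The radial connectors point toward the centre, so dl × r̂ = 0 and they contribute nothing.
Each semicircle gives μ₀I/(4R): inner arc 1.34×10⁻⁵ T, outer arc 5.24×10⁻⁶ T.
The two arcs carry current in opposite angular senses, so their fields oppose: B = |1.34×10⁻⁵ − 5.24×10⁻⁶| = 8.17×10⁻⁶ T.

B ≈ 8.17 μT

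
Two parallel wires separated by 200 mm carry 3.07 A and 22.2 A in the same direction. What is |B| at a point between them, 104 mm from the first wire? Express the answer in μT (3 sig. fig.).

B ≈ 40.3 μT

Each long wire gives B = μ₀I/(2πd). Distances are d₁ = 0.104 m and d₂ = 0.096 m.
B₁ = 5.90×10⁻⁶ T, B₂ = 4.62×10⁻⁵ T.
Between parallel currents the two contributions point in opposite directions, so they subtract. B = |B₁ − B₂| = |5.90×10⁻⁶ − 4.62×10⁻⁵| = 4.03×10⁻⁵ T.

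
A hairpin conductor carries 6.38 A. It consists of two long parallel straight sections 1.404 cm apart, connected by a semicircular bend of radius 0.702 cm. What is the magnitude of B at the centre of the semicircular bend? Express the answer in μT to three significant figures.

B ≈ 467 μT

The semicircular arc contributes B_arc = μ₀I·π/(4πR) = μ₀I/(4R) = 2.86×10⁻⁴ T.
Each semi-infinite lead is at perpendicular distance R = 0.00702 m from the centre, with the perpendicular foot at its near end, so it contributes μ₀I/(4πR); both point the same way, together 1.82×10⁻⁴ T.
Arc and leads all point the same direction: B = 2.86×10⁻⁴ + 1.82×10⁻⁴ = 4.67×10⁻⁴ T.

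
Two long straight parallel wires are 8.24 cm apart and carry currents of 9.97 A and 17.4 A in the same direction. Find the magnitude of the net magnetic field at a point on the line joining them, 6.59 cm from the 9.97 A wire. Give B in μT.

Each long wire gives B = μ₀I/(2πd). Distances are d₁ = 0.0659 m and d₂ = 0.0165 m.
B₁ = 3.03×10⁻⁵ T, B₂ = 2.11×10⁻⁴ T.
Between parallel currents the two contributions point in opposite directions, so they subtract. B = |B₁ − B₂| = |3.03×10⁻⁵ − 2.11×10⁻⁴| = 1.81×10⁻⁴ T.

B ≈ 181 μT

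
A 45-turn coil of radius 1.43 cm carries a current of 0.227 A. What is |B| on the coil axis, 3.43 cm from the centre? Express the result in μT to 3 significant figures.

For an N-turn flat coil, B = Nμ₀IR²/[2(R²+z²)^(3/2)] with R = 0.0143 m, z = 0.0343 m.
B = 45 × 5.68×10⁻⁷ T = 2.56×10⁻⁵ T.

B ≈ 25.6 μT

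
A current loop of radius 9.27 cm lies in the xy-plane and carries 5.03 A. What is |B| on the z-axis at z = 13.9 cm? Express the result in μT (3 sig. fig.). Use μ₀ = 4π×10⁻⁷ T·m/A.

B ≈ 5.82 μT

On the axis of a circular loop, B = μ₀IR² / [2(R²+z²)^(3/2)].
R² + z² = (0.0927)² + (0.139)² = 0.02791 m², and (R²+z²)^(3/2) = 4.66×10⁻³ m³.
B = (4π×10⁻⁷ × 5.03 × 0.008593) / (2 × 4.66×10⁻³) = 5.82×10⁻⁶ T.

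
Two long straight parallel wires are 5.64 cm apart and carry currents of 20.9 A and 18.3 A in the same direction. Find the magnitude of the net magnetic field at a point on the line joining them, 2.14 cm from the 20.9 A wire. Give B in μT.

Each long wire gives B = μ₀I/(2πd). Distances are d₁ = 0.0214 m and d₂ = 0.035 m.
B₁ = 1.95×10⁻⁴ T, B₂ = 1.05×10⁻⁴ T.
Between parallel currents the two contributions point in opposite directions, so they subtract. B = |B₁ − B₂| = |1.95×10⁻⁴ − 1.05×10⁻⁴| = 9.08×10⁻⁵ T.

B ≈ 90.8 μT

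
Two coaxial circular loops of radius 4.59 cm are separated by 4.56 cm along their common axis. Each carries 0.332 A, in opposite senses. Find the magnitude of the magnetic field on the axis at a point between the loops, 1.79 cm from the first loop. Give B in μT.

B ≈ 0.823 μT

Each loop contributes B = μ₀IR²/[2(R²+z²)^(3/2)] on the axis, with z measured from that loop.
Loop 1 (z = 0.0179 m): B₁ = 3.68×10⁻⁶ T. Loop 2 (z = 0.0277 m): B₂ = 2.85×10⁻⁶ T.
The fields oppose: B = |B₁ − B₂| = 8.23×10⁻⁷ T.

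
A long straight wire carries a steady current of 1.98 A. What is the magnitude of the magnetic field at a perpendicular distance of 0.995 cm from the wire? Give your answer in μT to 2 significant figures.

B ≈ 40 μT

For an infinitely long straight wire, B = μ₀I/(2πd).
B = (4π×10⁻⁷ × 1.98) / (2π × 0.00995) = 3.98×10⁻⁵ T.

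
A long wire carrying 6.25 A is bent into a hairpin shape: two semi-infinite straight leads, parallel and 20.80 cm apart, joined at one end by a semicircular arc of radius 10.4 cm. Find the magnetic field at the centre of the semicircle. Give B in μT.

B ≈ 30.9 μT

The semicircular arc contributes B_arc = μ₀I·π/(4πR) = μ₀I/(4R) = 1.89×10⁻⁵ T.
Each semi-infinite lead is at perpendicular distance R = 0.104 m from the centre, with the perpendicular foot at its near end, so it contributes μ₀I/(4πR); both point the same way, together 1.20×10⁻⁵ T.
Arc and leads all point the same direction: B = 1.89×10⁻⁵ + 1.20×10⁻⁵ = 3.09×10⁻⁵ T.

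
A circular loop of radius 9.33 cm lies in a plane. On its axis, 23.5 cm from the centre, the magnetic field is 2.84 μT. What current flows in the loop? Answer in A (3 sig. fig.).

I ≈ 8.39 A

On the axis of a loop, B = μ₀IR²/[2(R²+z²)^(3/2)], so I = 2B(R²+z²)^(3/2)/(μ₀R²).
R² + z² = 0.008705 + 0.05523 = 0.06393 m²; raised to 3/2 gives 1.62×10⁻² m³.
I = 2 × 2.84×10⁻⁶ × 1.62×10⁻² / (1.26×10⁻⁶ × 0.008705) = 8.39 A.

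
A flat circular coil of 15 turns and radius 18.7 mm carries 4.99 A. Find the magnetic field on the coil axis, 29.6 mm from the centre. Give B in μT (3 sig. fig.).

B ≈ 383 μT

For an N-turn flat coil, B = Nμ₀IR²/[2(R²+z²)^(3/2)] with R = 0.0187 m, z = 0.0296 m.
B = 15 × 2.55×10⁻⁵ T = 3.83×10⁻⁴ T.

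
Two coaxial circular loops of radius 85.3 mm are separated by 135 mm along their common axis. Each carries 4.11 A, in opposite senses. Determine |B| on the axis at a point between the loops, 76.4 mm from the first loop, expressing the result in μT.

B ≈ 4.44 μT

Each loop contributes B = μ₀IR²/[2(R²+z²)^(3/2)] on the axis, with z measured from that loop.
Loop 1 (z = 0.0764 m): B₁ = 1.25×10⁻⁵ T. Loop 2 (z = 0.0586 m): B₂ = 1.70×10⁻⁵ T.
The fields oppose: B = |B₁ − B₂| = 4.44×10⁻⁶ T.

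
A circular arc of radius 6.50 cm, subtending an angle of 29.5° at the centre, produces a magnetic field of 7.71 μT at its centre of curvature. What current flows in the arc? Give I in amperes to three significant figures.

I ≈ 9.73 A

For a circular arc, B = μ₀Iφ/(4πR) with φ in radians; here φ = 0.5149 rad.
So I = 4πRB/(μ₀φ) = 4π × 0.065 × 7.71×10⁻⁶ / (4π×10⁻⁷ × 0.5149) = 9.73 A.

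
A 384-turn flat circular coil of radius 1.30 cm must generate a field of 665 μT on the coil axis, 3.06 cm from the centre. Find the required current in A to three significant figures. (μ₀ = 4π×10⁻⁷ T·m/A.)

For an N-turn coil, B = Nμ₀IR²/[2(R²+z²)^(3/2)] with R = 0.013 m, z = 0.0306 m, so I = 2B(R²+z²)^(3/2)/(Nμ₀R²) = 2 × 6.65×10⁻⁴ × 3.67×10⁻⁵ / (384 × 4π×10⁻⁷ × 0.000169) = 0.599 A.

I ≈ 0.599 A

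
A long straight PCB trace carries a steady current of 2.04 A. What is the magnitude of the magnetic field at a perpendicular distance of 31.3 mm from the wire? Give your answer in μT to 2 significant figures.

B ≈ 13 μT

For an infinitely long straight wire, B = μ₀I/(2πd).
B = (4π×10⁻⁷ × 2.04) / (2π × 0.0313) = 1.30×10⁻⁵ T.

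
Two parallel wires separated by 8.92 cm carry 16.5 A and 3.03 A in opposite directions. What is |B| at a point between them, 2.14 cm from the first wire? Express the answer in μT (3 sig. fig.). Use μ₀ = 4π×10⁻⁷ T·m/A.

B ≈ 163 μT

Each long wire gives B = μ₀I/(2πd). Distances are d₁ = 0.0214 m and d₂ = 0.0678 m.
B₁ = 1.54×10⁻⁴ T, B₂ = 8.94×10⁻⁶ T.
Between antiparallel currents both contributions point the same way, so they add. B = B₁ + B₂ = 1.54×10⁻⁴ + 8.94×10⁻⁶ = 1.63×10⁻⁴ T.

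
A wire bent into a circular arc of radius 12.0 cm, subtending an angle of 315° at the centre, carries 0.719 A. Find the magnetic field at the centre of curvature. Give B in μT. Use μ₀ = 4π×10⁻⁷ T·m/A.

B ≈ 3.29 μT

The Biot–Savart field of a circular arc at its centre is B = μ₀Iφ/(4πR), with φ = 5.498 rad.
B = (4π×10⁻⁷ × 0.719 × 5.498) / (4π × 0.12) = 3.29×10⁻⁶ T.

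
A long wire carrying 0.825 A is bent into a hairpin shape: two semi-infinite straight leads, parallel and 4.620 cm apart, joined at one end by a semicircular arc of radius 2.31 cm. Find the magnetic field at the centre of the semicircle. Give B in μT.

The semicircular arc contributes B_arc = μ₀I·π/(4πR) = μ₀I/(4R) = 1.12×10⁻⁵ T.
Each semi-infinite lead is at perpendicular distance R = 0.0231 m from the centre, with the perpendicular foot at its near end, so it contributes μ₀I/(4πR); both point the same way, together 7.14×10⁻⁶ T.
Arc and leads all point the same direction: B = 1.12×10⁻⁵ + 7.14×10⁻⁶ = 1.84×10⁻⁵ T.

B ≈ 18.4 μT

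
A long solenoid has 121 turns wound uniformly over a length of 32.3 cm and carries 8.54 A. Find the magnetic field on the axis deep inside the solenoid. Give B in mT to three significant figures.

Inside a long solenoid, B = μ₀nI with n = 374.6 turns/m.
B = 4π×10⁻⁷ × 374.6 × 8.54 = 4.02×10⁻³ T.

B ≈ 4.02 mT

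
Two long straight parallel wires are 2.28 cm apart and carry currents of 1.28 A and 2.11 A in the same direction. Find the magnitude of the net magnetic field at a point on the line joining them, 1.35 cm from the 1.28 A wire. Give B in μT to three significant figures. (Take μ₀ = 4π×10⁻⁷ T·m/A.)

B ≈ 26.4 μT

Each long wire gives B = μ₀I/(2πd). Distances are d₁ = 0.0135 m and d₂ = 0.0093 m.
B₁ = 1.90×10⁻⁵ T, B₂ = 4.54×10⁻⁵ T.
Between parallel currents the two contributions point in opposite directions, so they subtract. B = |B₁ − B₂| = |1.90×10⁻⁵ − 4.54×10⁻⁵| = 2.64×10⁻⁵ T.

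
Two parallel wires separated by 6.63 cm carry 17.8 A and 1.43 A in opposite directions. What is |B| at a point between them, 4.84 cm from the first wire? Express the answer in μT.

Each long wire gives B = μ₀I/(2πd). Distances are d₁ = 0.0484 m and d₂ = 0.0179 m.
B₁ = 7.36×10⁻⁵ T, B₂ = 1.60×10⁻⁵ T.
Between antiparallel currents both contributions point the same way, so they add. B = B₁ + B₂ = 7.36×10⁻⁵ + 1.60×10⁻⁵ = 8.95×10⁻⁵ T.

B ≈ 89.5 μT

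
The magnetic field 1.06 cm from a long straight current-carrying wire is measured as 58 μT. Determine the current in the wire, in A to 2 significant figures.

For a long straight wire B = μ₀I/(2πd), so I = 2πdB/μ₀.
I = 2π × 0.0106 × 5.80×10⁻⁵ / (4π×10⁻⁷) = 3.07 A.

I ≈ 3.1 A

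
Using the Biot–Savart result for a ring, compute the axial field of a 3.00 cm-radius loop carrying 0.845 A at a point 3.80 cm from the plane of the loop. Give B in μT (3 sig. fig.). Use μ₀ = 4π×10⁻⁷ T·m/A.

On the axis of a circular loop, B = μ₀IR² / [2(R²+z²)^(3/2)].
R² + z² = (0.03)² + (0.038)² = 0.002344 m², and (R²+z²)^(3/2) = 1.13×10⁻⁴ m³.
B = (4π×10⁻⁷ × 0.845 × 0.0009) / (2 × 1.13×10⁻⁴) = 4.21×10⁻⁶ T.

B ≈ 4.21 μT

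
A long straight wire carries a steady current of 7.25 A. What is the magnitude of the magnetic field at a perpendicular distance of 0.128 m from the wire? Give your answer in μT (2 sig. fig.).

B ≈ 11 μT

For an infinitely long straight wire, B = μ₀I/(2πd).
B = (4π×10⁻⁷ × 7.25) / (2π × 0.128) = 1.13×10⁻⁵ T.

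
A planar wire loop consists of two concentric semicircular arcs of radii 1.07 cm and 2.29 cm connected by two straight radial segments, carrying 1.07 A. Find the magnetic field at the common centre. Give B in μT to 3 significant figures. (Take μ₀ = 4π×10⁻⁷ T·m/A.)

B ≈ 16.7 μT

The radial connectors point toward the centre, so dl × r̂ = 0 and they contribute nothing.
Each semicircle gives μ₀I/(4R): inner arc 3.14×10⁻⁵ T, outer arc 1.47×10⁻⁵ T.
The two arcs carry current in opposite angular senses, so their fields oppose: B = |3.14×10⁻⁵ − 1.47×10⁻⁵| = 1.67×10⁻⁵ T.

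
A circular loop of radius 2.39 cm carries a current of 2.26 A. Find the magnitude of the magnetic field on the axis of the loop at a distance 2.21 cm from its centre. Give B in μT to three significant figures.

On the axis of a circular loop, B = μ₀IR² / [2(R²+z²)^(3/2)].
R² + z² = (0.0239)² + (0.0221)² = 0.00106 m², and (R²+z²)^(3/2) = 3.45×10⁻⁵ m³.
B = (4π×10⁻⁷ × 2.26 × 0.0005712) / (2 × 3.45×10⁻⁵) = 2.35×10⁻⁵ T.

B ≈ 23.5 μT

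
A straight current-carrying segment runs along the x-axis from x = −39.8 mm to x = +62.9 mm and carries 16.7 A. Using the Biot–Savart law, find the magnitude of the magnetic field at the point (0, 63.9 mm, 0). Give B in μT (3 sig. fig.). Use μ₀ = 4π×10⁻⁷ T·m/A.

B ≈ 32.2 μT

For a finite straight segment, B = (μ₀I/4πd)(sinθ₁ + sinθ₂), where θ₁, θ₂ are the angles from the perpendicular to each end.
The perpendicular distance is d = 0.0639 m; the end-offsets along the wire are a = 0.0398 m and b = 0.0629 m.
sinθ₁ = 0.0398/√(0.0398²+0.0639²) = 0.5287; sinθ₂ = 0.0629/√(0.0629²+0.0639²) = 0.7015.
B = (4π×10⁻⁷ × 16.7) / (4π × 0.0639) × (0.5287 + 0.7015) = 3.22×10⁻⁵ T.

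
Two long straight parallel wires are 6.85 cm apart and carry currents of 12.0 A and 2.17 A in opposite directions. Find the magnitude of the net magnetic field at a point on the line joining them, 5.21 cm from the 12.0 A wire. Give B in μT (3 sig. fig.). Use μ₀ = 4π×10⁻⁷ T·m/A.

Each long wire gives B = μ₀I/(2πd). Distances are d₁ = 0.0521 m and d₂ = 0.0164 m.
B₁ = 4.61×10⁻⁵ T, B₂ = 2.65×10⁻⁵ T.
Between antiparallel currents both contributions point the same way, so they add. B = B₁ + B₂ = 4.61×10⁻⁵ + 2.65×10⁻⁵ = 7.25×10⁻⁵ T.

B ≈ 72.5 μT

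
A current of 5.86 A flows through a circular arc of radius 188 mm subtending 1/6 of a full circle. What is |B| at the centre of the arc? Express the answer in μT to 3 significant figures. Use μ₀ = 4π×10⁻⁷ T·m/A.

The Biot–Savart field of a circular arc at its centre is B = μ₀Iφ/(4πR), with φ = 1.047 rad.
B = (4π×10⁻⁷ × 5.86 × 1.047) / (4π × 0.188) = 3.26×10⁻⁶ T.

B ≈ 3.26 μT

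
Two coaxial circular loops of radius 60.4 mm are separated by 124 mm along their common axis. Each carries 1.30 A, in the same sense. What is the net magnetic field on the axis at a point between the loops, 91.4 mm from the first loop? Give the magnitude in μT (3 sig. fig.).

Each loop contributes B = μ₀IR²/[2(R²+z²)^(3/2)] on the axis, with z measured from that loop.
Loop 1 (z = 0.0914 m): B₁ = 2.27×10⁻⁶ T. Loop 2 (z = 0.0326 m): B₂ = 9.22×10⁻⁶ T.
The fields add: B = B₁ + B₂ = 1.15×10⁻⁵ T.

B ≈ 11.5 μT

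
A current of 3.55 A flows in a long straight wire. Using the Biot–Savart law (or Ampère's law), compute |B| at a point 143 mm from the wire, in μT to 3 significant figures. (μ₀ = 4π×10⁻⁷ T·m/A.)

For an infinitely long straight wire, B = μ₀I/(2πd).
B = (4π×10⁻⁷ × 3.55) / (2π × 0.143) = 4.97×10⁻⁶ T.

B ≈ 4.97 μT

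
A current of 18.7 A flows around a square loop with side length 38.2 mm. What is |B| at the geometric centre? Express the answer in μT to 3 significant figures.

Each side is a finite straight segment at perpendicular distance d = a/(2 tan(π/4)) = 0.0191 m from the centre, with end-angles ±π/4.
One side contributes B₁ = (μ₀I/4πd)·2 sin(π/4) = 1.38×10⁻⁴ T.
All 4 sides add in the same direction: B = 4 × 1.38×10⁻⁴ = 5.54×10⁻⁴ T.

B ≈ 554 μT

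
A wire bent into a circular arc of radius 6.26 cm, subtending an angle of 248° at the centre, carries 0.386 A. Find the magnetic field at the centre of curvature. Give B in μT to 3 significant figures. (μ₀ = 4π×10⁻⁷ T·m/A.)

The Biot–Savart field of a circular arc at its centre is B = μ₀Iφ/(4πR), with φ = 4.328 rad.
B = (4π×10⁻⁷ × 0.386 × 4.328) / (4π × 0.0626) = 2.67×10⁻⁶ T.

B ≈ 2.67 μT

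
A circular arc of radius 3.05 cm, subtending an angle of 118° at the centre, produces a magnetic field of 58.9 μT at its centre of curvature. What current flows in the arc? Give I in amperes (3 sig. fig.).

I ≈ 8.72 A

For a circular arc, B = μ₀Iφ/(4πR) with φ in radians; here φ = 2.059 rad.
So I = 4πRB/(μ₀φ) = 4π × 0.0305 × 5.89×10⁻⁵ / (4π×10⁻⁷ × 2.059) = 8.72 A.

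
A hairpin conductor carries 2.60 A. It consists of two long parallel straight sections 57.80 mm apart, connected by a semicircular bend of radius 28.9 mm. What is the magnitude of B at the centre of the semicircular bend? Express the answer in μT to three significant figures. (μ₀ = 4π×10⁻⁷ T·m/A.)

B ≈ 46.3 μT

The semicircular arc contributes B_arc = μ₀I·π/(4πR) = μ₀I/(4R) = 2.83×10⁻⁵ T.
Each semi-infinite lead is at perpendicular distance R = 0.0289 m from the centre, with the perpendicular foot at its near end, so it contributes μ₀I/(4πR); both point the same way, together 1.80×10⁻⁵ T.
Arc and leads all point the same direction: B = 2.83×10⁻⁵ + 1.80×10⁻⁵ = 4.63×10⁻⁵ T.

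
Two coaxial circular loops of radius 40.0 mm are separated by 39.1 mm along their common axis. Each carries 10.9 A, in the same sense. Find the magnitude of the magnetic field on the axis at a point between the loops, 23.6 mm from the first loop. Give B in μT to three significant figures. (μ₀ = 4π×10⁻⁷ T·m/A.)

B ≈ 248 μT

Each loop contributes B = μ₀IR²/[2(R²+z²)^(3/2)] on the axis, with z measured from that loop.
Loop 1 (z = 0.0236 m): B₁ = 1.09×10⁻⁴ T. Loop 2 (z = 0.0155 m): B₂ = 1.39×10⁻⁴ T.
The fields add: B = B₁ + B₂ = 2.48×10⁻⁴ T.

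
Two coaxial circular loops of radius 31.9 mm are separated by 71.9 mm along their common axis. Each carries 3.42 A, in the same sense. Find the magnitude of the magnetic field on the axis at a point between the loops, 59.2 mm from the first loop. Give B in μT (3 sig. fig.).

Each loop contributes B = μ₀IR²/[2(R²+z²)^(3/2)] on the axis, with z measured from that loop.
Loop 1 (z = 0.0592 m): B₁ = 7.19×10⁻⁶ T. Loop 2 (z = 0.0127 m): B₂ = 5.40×10⁻⁵ T.
The fields add: B = B₁ + B₂ = 6.12×10⁻⁵ T.

B ≈ 61.2 μT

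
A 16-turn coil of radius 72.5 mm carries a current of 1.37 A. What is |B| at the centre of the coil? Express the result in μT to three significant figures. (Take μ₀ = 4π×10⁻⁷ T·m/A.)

B ≈ 190 μT

For an N-turn flat coil, B = Nμ₀I/(2R) with R = 0.0725 m.
B = 16 × 1.19×10⁻⁵ T = 1.90×10⁻⁴ T.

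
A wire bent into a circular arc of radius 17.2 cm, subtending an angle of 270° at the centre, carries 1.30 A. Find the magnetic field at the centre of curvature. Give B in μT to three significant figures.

The Biot–Savart field of a circular arc at its centre is B = μ₀Iφ/(4πR), with φ = 4.712 rad.
B = (4π×10⁻⁷ × 1.30 × 4.712) / (4π × 0.172) = 3.56×10⁻⁶ T.

B ≈ 3.56 μT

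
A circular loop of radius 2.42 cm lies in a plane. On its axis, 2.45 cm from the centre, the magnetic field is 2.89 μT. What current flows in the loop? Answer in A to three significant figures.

On the axis of a loop, B = μ₀IR²/[2(R²+z²)^(3/2)], so I = 2B(R²+z²)^(3/2)/(μ₀R²).
R² + z² = 0.0005856 + 0.0006003 = 0.001186 m²; raised to 3/2 gives 4.08×10⁻⁵ m³.
I = 2 × 2.89×10⁻⁶ × 4.08×10⁻⁵ / (1.26×10⁻⁶ × 0.0005856) = 0.321 A.

I ≈ 0.321 A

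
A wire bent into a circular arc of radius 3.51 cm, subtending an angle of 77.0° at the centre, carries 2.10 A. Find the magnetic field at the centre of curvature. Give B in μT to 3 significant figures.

B ≈ 8.04 μT

The Biot–Savart field of a circular arc at its centre is B = μ₀Iφ/(4πR), with φ = 1.344 rad.
B = (4π×10⁻⁷ × 2.10 × 1.344) / (4π × 0.0351) = 8.04×10⁻⁶ T.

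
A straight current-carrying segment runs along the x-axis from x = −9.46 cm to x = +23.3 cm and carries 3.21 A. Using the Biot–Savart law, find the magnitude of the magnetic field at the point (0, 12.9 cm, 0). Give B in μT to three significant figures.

B ≈ 3.65 μT

For a finite straight segment, B = (μ₀I/4πd)(sinθ₁ + sinθ₂), where θ₁, θ₂ are the angles from the perpendicular to each end.
The perpendicular distance is d = 0.129 m; the end-offsets along the wire are a = 0.0946 m and b = 0.233 m.
sinθ₁ = 0.0946/√(0.0946²+0.129²) = 0.5914; sinθ₂ = 0.233/√(0.233²+0.129²) = 0.8749.
B = (4π×10⁻⁷ × 3.21) / (4π × 0.129) × (0.5914 + 0.8749) = 3.65×10⁻⁶ T.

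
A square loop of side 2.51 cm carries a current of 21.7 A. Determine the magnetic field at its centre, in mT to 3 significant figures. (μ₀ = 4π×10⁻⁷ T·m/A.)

Each side is a finite straight segment at perpendicular distance d = a/(2 tan(π/4)) = 0.01255 m from the centre, with end-angles ±π/4.
One side contributes B₁ = (μ₀I/4πd)·2 sin(π/4) = 2.45×10⁻⁴ T.
All 4 sides add in the same direction: B = 4 × 2.45×10⁻⁴ = 9.78×10⁻⁴ T.

B ≈ 0.978 mT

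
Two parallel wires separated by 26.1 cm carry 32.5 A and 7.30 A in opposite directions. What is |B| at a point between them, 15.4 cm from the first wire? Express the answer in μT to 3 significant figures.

Each long wire gives B = μ₀I/(2πd). Distances are d₁ = 0.154 m and d₂ = 0.107 m.
B₁ = 4.22×10⁻⁵ T, B₂ = 1.36×10⁻⁵ T.
Between antiparallel currents both contributions point the same way, so they add. B = B₁ + B₂ = 4.22×10⁻⁵ + 1.36×10⁻⁵ = 5.59×10⁻⁵ T.

B ≈ 55.9 μT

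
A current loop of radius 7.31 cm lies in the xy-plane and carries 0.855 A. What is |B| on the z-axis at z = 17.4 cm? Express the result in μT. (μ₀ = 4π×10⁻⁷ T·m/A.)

B ≈ 0.427 μT

On the axis of a circular loop, B = μ₀IR² / [2(R²+z²)^(3/2)].
R² + z² = (0.0731)² + (0.174)² = 0.03562 m², and (R²+z²)^(3/2) = 6.72×10⁻³ m³.
B = (4π×10⁻⁷ × 0.855 × 0.005344) / (2 × 6.72×10⁻³) = 4.27×10⁻⁷ T.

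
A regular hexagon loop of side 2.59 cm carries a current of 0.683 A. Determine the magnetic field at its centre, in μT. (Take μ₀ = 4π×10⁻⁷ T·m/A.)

B ≈ 18.3 μT

Each side is a finite straight segment at perpendicular distance d = a/(2 tan(π/6)) = 0.02243 m from the centre, with end-angles ±π/6.
One side contributes B₁ = (μ₀I/4πd)·2 sin(π/6) = 3.05×10⁻⁶ T.
All 6 sides add in the same direction: B = 6 × 3.05×10⁻⁶ = 1.83×10⁻⁵ T.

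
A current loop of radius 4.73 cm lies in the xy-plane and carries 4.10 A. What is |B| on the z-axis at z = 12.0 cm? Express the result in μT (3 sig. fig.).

B ≈ 2.69 μT

On the axis of a circular loop, B = μ₀IR² / [2(R²+z²)^(3/2)].
R² + z² = (0.0473)² + (0.12)² = 0.01664 m², and (R²+z²)^(3/2) = 2.15×10⁻³ m³.
B = (4π×10⁻⁷ × 4.10 × 0.002237) / (2 × 2.15×10⁻³) = 2.69×10⁻⁶ T.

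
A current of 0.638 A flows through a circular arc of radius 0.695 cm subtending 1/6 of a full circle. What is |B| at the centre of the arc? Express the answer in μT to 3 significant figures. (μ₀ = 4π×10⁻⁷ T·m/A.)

The Biot–Savart field of a circular arc at its centre is B = μ₀Iφ/(4πR), with φ = 1.047 rad.
B = (4π×10⁻⁷ × 0.638 × 1.047) / (4π × 0.00695) = 9.61×10⁻⁶ T.

B ≈ 9.61 μT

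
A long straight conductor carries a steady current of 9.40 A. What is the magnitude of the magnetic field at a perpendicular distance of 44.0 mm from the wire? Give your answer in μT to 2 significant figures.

B ≈ 43 μT

For an infinitely long straight wire, B = μ₀I/(2πd).
B = (4π×10⁻⁷ × 9.40) / (2π × 0.044) = 4.27×10⁻⁵ T.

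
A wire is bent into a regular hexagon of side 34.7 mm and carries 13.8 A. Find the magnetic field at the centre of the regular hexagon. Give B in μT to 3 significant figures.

Each side is a finite straight segment at perpendicular distance d = a/(2 tan(π/6)) = 0.03005 m from the centre, with end-angles ±π/6.
One side contributes B₁ = (μ₀I/4πd)·2 sin(π/6) = 4.59×10⁻⁵ T.
All 6 sides add in the same direction: B = 6 × 4.59×10⁻⁵ = 2.76×10⁻⁴ T.

B ≈ 276 μT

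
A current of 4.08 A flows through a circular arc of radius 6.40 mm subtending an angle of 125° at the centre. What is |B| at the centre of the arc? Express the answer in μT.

B ≈ 139 μT

The Biot–Savart field of a circular arc at its centre is B = μ₀Iφ/(4πR), with φ = 2.182 rad.
B = (4π×10⁻⁷ × 4.08 × 2.182) / (4π × 0.0064) = 1.39×10⁻⁴ T.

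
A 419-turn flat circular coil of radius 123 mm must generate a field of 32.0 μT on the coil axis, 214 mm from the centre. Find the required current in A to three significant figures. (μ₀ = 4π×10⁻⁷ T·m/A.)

For an N-turn coil, B = Nμ₀IR²/[2(R²+z²)^(3/2)] with R = 0.123 m, z = 0.214 m, so I = 2B(R²+z²)^(3/2)/(Nμ₀R²) = 2 × 3.20×10⁻⁵ × 1.50×10⁻² / (419 × 4π×10⁻⁷ × 0.01513) = 0.121 A.

I ≈ 0.121 A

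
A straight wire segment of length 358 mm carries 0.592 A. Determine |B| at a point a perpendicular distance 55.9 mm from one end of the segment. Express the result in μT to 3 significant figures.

B ≈ 1.05 μT

For a finite straight segment, B = (μ₀I/4πd)(sinθ₁ + sinθ₂), where θ₁, θ₂ are the angles from the perpendicular to each end.
The perpendicular foot is at one end, so the two end-offsets along the wire are 0 and L = 0.358 m.
sinθ₁ = 0/√(0²+0.0559²) = 0.0000; sinθ₂ = 0.358/√(0.358²+0.0559²) = 0.9880.
B = (4π×10⁻⁷ × 0.592) / (4π × 0.0559) × (0.0000 + 0.9880) = 1.05×10⁻⁶ T.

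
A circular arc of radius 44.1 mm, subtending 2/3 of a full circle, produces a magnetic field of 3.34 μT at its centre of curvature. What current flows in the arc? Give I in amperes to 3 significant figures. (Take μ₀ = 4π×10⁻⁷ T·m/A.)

For a circular arc, B = μ₀Iφ/(4πR) with φ in radians; here φ = 4.189 rad.
So I = 4πRB/(μ₀φ) = 4π × 0.0441 × 3.34×10⁻⁶ / (4π×10⁻⁷ × 4.189) = 0.352 A.

I ≈ 0.352 A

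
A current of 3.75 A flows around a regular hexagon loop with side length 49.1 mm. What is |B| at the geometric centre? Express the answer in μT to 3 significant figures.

B ≈ 52.9 μT

Each side is a finite straight segment at perpendicular distance d = a/(2 tan(π/6)) = 0.04252 m from the centre, with end-angles ±π/6.
One side contributes B₁ = (μ₀I/4πd)·2 sin(π/6) = 8.82×10⁻⁶ T.
All 6 sides add in the same direction: B = 6 × 8.82×10⁻⁶ = 5.29×10⁻⁵ T.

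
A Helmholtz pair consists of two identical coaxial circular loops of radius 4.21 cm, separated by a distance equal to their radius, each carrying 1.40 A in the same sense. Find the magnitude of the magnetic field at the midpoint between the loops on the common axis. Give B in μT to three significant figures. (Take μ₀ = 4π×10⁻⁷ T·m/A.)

Each loop contributes B = μ₀IR²/[2(R²+z²)^(3/2)] on the axis, with z measured from that loop.
Loop 1 (z = 0.02105 m): B₁ = 1.50×10⁻⁵ T. Loop 2 (z = 0.02105 m): B₂ = 1.50×10⁻⁵ T.
The fields add: B = B₁ + B₂ = 2.99×10⁻⁵ T.

B ≈ 29.9 μT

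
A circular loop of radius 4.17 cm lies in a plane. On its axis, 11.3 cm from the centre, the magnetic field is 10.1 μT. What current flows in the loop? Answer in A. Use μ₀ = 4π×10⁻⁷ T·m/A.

On the axis of a loop, B = μ₀IR²/[2(R²+z²)^(3/2)], so I = 2B(R²+z²)^(3/2)/(μ₀R²).
R² + z² = 0.001739 + 0.01277 = 0.01451 m²; raised to 3/2 gives 1.75×10⁻³ m³.
I = 2 × 1.01×10⁻⁵ × 1.75×10⁻³ / (1.26×10⁻⁶ × 0.001739) = 16.2 A.

I ≈ 16.2 A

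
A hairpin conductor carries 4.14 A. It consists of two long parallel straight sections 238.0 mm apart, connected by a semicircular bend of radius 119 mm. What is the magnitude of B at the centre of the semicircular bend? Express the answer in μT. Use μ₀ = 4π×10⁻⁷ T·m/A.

B ≈ 17.9 μT

The semicircular arc contributes B_arc = μ₀I·π/(4πR) = μ₀I/(4R) = 1.09×10⁻⁵ T.
Each semi-infinite lead is at perpendicular distance R = 0.119 m from the centre, with the perpendicular foot at its near end, so it contributes μ₀I/(4πR); both point the same way, together 6.96×10⁻⁶ T.
Arc and leads all point the same direction: B = 1.09×10⁻⁵ + 6.96×10⁻⁶ = 1.79×10⁻⁵ T.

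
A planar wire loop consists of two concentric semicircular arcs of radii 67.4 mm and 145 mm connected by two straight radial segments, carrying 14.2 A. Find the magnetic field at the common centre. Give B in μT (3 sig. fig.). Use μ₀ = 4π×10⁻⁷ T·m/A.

The radial connectors point toward the centre, so dl × r̂ = 0 and they contribute nothing.
Each semicircle gives μ₀I/(4R): inner arc 6.62×10⁻⁵ T, outer arc 3.08×10⁻⁵ T.
The two arcs carry current in opposite angular senses, so their fields oppose: B = |6.62×10⁻⁵ − 3.08×10⁻⁵| = 3.54×10⁻⁵ T.

B ≈ 35.4 μT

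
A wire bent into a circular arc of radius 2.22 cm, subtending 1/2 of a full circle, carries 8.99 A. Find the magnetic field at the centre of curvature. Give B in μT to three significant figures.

B ≈ 127 μT

The Biot–Savart field of a circular arc at its centre is B = μ₀Iφ/(4πR), with φ = 3.142 rad.
B = (4π×10⁻⁷ × 8.99 × 3.142) / (4π × 0.0222) = 1.27×10⁻⁴ T.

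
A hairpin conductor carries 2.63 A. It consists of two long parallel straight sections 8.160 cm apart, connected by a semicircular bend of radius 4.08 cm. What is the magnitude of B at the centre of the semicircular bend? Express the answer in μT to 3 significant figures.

The semicircular arc contributes B_arc = μ₀I·π/(4πR) = μ₀I/(4R) = 2.03×10⁻⁵ T.
Each semi-infinite lead is at perpendicular distance R = 0.0408 m from the centre, with the perpendicular foot at its near end, so it contributes μ₀I/(4πR); both point the same way, together 1.29×10⁻⁵ T.
Arc and leads all point the same direction: B = 2.03×10⁻⁵ + 1.29×10⁻⁵ = 3.31×10⁻⁵ T.

B ≈ 33.1 μT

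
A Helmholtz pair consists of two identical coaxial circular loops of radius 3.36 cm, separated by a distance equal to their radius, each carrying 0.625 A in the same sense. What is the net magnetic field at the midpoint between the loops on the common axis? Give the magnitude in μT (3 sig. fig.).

B ≈ 16.7 μT

Each loop contributes B = μ₀IR²/[2(R²+z²)^(3/2)] on the axis, with z measured from that loop.
Loop 1 (z = 0.0168 m): B₁ = 8.36×10⁻⁶ T. Loop 2 (z = 0.0168 m): B₂ = 8.36×10⁻⁶ T.
The fields add: B = B₁ + B₂ = 1.67×10⁻⁵ T.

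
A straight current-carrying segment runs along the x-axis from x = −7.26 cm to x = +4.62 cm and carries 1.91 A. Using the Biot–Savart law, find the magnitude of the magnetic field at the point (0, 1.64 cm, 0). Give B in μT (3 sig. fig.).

For a finite straight segment, B = (μ₀I/4πd)(sinθ₁ + sinθ₂), where θ₁, θ₂ are the angles from the perpendicular to each end.
The perpendicular distance is d = 0.0164 m; the end-offsets along the wire are a = 0.0726 m and b = 0.0462 m.
sinθ₁ = 0.0726/√(0.0726²+0.0164²) = 0.9754; sinθ₂ = 0.0462/√(0.0462²+0.0164²) = 0.9424.
B = (4π×10⁻⁷ × 1.91) / (4π × 0.0164) × (0.9754 + 0.9424) = 2.23×10⁻⁵ T.

B ≈ 22.3 μT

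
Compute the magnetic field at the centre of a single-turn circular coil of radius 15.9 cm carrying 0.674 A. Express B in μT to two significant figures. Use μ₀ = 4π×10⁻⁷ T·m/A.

B ≈ 2.7 μT

At the centre of a circular loop the Biot–Savart law gives B = μ₀I/(2R).
B = (4π×10⁻⁷ × 0.674) / (2 × 0.159) = 2.66×10⁻⁶ T.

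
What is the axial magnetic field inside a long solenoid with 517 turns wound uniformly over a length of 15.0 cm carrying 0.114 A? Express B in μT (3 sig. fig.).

B ≈ 494 μT

Inside a long solenoid, B = μ₀nI with n = 3447 turns/m.
B = 4π×10⁻⁷ × 3447 × 0.114 = 4.94×10⁻⁴ T.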